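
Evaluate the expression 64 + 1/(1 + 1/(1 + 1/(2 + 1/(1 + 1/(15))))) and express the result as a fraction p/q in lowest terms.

7103/110

a_0 = 64: 64/1
a_1 = 1: 65/1
a_2 = 1: 129/2
a_3 = 2: 323/5
a_4 = 1: 452/7
a_5 = 15: 7103/110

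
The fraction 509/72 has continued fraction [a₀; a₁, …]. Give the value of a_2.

2

Repeatedly divide and take the remainder:
509 = 7·72 + 5, so a_0 = 7
72 = 14·5 + 2, so a_1 = 14
5 = 2·2 + 1, so a_2 = 2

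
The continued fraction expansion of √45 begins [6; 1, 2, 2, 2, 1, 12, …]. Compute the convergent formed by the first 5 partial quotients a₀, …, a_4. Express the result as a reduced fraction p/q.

Collapse the nested fraction from the inside out:
Start with 2.
2 + 1/(2/1) = 2 + 1/2 = 5/2
2 + 1/(5/2) = 2 + 2/5 = 12/5
1 + 1/(12/5) = 1 + 5/12 = 17/12
6 + 1/(17/12) = 6 + 12/17 = 114/17

114/17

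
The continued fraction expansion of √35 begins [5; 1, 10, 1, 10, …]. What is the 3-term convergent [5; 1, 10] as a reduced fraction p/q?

Use the convergent recurrence hₖ = aₖ·hₖ₋₁ + hₖ₋₂ (and likewise for the denominators kₖ):
a_0 = 5: 5/1
a_1 = 1: 6/1
a_2 = 10: 65/11

65/11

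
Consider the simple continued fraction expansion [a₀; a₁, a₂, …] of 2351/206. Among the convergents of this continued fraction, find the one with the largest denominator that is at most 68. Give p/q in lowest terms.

List convergents until the denominator exceeds the bound:
a_0 = 11: 11/1  (≤ bound)
a_1 = 2: 23/2  (≤ bound)
a_2 = 2: 57/5  (≤ bound)
a_3 = 2: 137/12  (≤ bound)
a_4 = 1: 194/17  (≤ bound)
a_5 = 3: 719/63  (≤ bound)
a_6 = 3: 2351/206  (> 68, stop)

719/63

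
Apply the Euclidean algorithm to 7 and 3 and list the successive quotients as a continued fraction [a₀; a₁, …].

[2; 3]

Run the Euclidean algorithm, recording each quotient:
7 = 2·3 + 1, so a_0 = 2
3 = 3·1 + 0, so a_1 = 3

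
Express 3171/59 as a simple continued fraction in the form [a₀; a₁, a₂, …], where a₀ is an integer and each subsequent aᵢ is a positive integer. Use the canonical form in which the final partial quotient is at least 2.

[53; 1, 2, 1, 14]

3171 ÷ 59 → quotient 53, remainder 44
59 ÷ 44 → quotient 1, remainder 15
44 ÷ 15 → quotient 2, remainder 14
15 ÷ 14 → quotient 1, remainder 1
14 ÷ 1 → quotient 14, remainder 0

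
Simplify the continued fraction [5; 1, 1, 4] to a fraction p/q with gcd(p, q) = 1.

Use the convergent recurrence hₖ = aₖ·hₖ₋₁ + hₖ₋₂ (and likewise for the denominators kₖ):
a_0 = 5: 5/1
a_1 = 1: 6/1
a_2 = 1: 11/2
a_3 = 4: 50/9

50/9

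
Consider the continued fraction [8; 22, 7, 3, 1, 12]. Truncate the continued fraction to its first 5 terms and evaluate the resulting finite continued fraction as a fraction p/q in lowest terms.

a_0 = 8: 8/1
a_1 = 22: 177/22
a_2 = 7: 1247/155
a_3 = 3: 3918/487
a_4 = 1: 5165/642

5165/642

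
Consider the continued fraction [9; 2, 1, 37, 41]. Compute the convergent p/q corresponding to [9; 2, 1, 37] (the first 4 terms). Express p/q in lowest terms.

1055/113

a_0 = 9: 9/1
a_1 = 2: 19/2
a_2 = 1: 28/3
a_3 = 37: 1055/113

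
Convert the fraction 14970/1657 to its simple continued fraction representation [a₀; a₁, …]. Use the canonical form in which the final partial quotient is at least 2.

Repeatedly divide and take the remainder:
14970 ÷ 1657 → quotient 9, remainder 57
1657 ÷ 57 → quotient 29, remainder 4
57 ÷ 4 → quotient 14, remainder 1
4 ÷ 1 → quotient 4, remainder 0

[9; 29, 14, 4]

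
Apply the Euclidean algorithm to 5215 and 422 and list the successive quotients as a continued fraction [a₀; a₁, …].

[12; 2, 1, 3, 1, 6, 1, 3]

⌊5215/422⌋ = 12, remainder 151
⌊422/151⌋ = 2, remainder 120
⌊151/120⌋ = 1, remainder 31
⌊120/31⌋ = 3, remainder 27
⌊31/27⌋ = 1, remainder 4
⌊27/4⌋ = 6, remainder 3
⌊4/3⌋ = 1, remainder 1
⌊3/1⌋ = 3, remainder 0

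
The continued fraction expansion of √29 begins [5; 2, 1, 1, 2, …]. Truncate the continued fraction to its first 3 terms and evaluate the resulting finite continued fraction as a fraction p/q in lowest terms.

Compute successive convergents:
a_0 = 5: 5/1
a_1 = 2: 11/2
a_2 = 1: 16/3

16/3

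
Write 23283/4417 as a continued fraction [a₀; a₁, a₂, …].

[5; 3, 1, 2, 5, 7, 3, 3]

23283 ÷ 4417 → quotient 5, remainder 1198
4417 ÷ 1198 → quotient 3, remainder 823
1198 ÷ 823 → quotient 1, remainder 375
823 ÷ 375 → quotient 2, remainder 73
375 ÷ 73 → quotient 5, remainder 10
73 ÷ 10 → quotient 7, remainder 3
10 ÷ 3 → quotient 3, remainder 1
3 ÷ 1 → quotient 3, remainder 0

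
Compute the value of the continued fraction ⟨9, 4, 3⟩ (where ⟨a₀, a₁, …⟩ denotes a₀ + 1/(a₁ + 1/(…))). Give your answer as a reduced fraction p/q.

120/13

Compute successive convergents:
a_0 = 9: 9/1
a_1 = 4: 37/4
a_2 = 3: 120/13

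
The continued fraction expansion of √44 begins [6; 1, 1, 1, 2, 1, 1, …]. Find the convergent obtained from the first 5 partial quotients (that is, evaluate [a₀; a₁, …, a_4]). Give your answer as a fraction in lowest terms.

53/8

a_0 = 6: 6/1
a_1 = 1: 7/1
a_2 = 1: 13/2
a_3 = 1: 20/3
a_4 = 2: 53/8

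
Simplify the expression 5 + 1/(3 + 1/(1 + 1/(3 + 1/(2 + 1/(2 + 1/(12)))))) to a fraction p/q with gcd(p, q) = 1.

Collapse the nested fraction from the inside out:
Start with 12.
2 + 1/(12/1) = 2 + 1/12 = 25/12
2 + 1/(25/12) = 2 + 12/25 = 62/25
3 + 1/(62/25) = 3 + 25/62 = 211/62
1 + 1/(211/62) = 1 + 62/211 = 273/211
3 + 1/(273/211) = 3 + 211/273 = 1030/273
5 + 1/(1030/273) = 5 + 273/1030 = 5423/1030

5423/1030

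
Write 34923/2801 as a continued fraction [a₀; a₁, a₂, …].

⌊34923/2801⌋ = 12, remainder 1311
⌊2801/1311⌋ = 2, remainder 179
⌊1311/179⌋ = 7, remainder 58
⌊179/58⌋ = 3, remainder 5
⌊58/5⌋ = 11, remainder 3
⌊5/3⌋ = 1, remainder 2
⌊3/2⌋ = 1, remainder 1
⌊2/1⌋ = 2, remainder 0

[12; 2, 7, 3, 11, 1, 1, 2]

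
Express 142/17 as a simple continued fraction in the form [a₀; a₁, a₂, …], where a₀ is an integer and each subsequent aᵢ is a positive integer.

[8; 2, 1, 5]

142 = 8·17 + 6, so a_0 = 8
17 = 2·6 + 5, so a_1 = 2
6 = 1·5 + 1, so a_2 = 1
5 = 5·1 + 0, so a_3 = 5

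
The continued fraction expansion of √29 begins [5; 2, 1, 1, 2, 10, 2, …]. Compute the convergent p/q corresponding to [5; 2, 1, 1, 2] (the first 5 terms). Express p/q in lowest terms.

Use the convergent recurrence hₖ = aₖ·hₖ₋₁ + hₖ₋₂ (and likewise for the denominators kₖ):
a_0 = 5: 5/1
a_1 = 2: 11/2
a_2 = 1: 16/3
a_3 = 1: 27/5
a_4 = 2: 70/13

70/13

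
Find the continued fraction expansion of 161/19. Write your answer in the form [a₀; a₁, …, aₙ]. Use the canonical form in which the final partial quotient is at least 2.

161 = 8·19 + 9, so a_0 = 8
19 = 2·9 + 1, so a_1 = 2
9 = 9·1 + 0, so a_2 = 9

[8; 2, 9]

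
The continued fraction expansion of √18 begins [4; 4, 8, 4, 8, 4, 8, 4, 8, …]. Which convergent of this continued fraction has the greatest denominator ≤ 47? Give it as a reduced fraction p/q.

140/33

a_0 = 4: 4/1  (≤ bound)
a_1 = 4: 17/4  (≤ bound)
a_2 = 8: 140/33  (≤ bound)
a_3 = 4: 577/136  (> 47, stop)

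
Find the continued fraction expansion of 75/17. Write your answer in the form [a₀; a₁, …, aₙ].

[4; 2, 2, 3]

Repeatedly divide and take the remainder:
75 ÷ 17 → quotient 4, remainder 7
17 ÷ 7 → quotient 2, remainder 3
7 ÷ 3 → quotient 2, remainder 1
3 ÷ 1 → quotient 3, remainder 0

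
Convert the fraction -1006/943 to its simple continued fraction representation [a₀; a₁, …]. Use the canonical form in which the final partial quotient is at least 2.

Run the Euclidean algorithm, recording each quotient:
⌊-1006/943⌋ = -2, remainder 880
⌊943/880⌋ = 1, remainder 63
⌊880/63⌋ = 13, remainder 61
⌊63/61⌋ = 1, remainder 2
⌊61/2⌋ = 30, remainder 1
⌊2/1⌋ = 2, remainder 0

[-2; 1, 13, 1, 30, 2]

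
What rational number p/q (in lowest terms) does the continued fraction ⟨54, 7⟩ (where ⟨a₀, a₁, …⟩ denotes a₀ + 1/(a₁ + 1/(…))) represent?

379/7

Build up convergents one term at a time:
a_0 = 54: 54/1
a_1 = 7: 379/7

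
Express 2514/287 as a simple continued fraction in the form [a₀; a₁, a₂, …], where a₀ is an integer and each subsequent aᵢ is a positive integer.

⌊2514/287⌋ = 8, remainder 218
⌊287/218⌋ = 1, remainder 69
⌊218/69⌋ = 3, remainder 11
⌊69/11⌋ = 6, remainder 3
⌊11/3⌋ = 3, remainder 2
⌊3/2⌋ = 1, remainder 1
⌊2/1⌋ = 2, remainder 0

[8; 1, 3, 6, 3, 1, 2]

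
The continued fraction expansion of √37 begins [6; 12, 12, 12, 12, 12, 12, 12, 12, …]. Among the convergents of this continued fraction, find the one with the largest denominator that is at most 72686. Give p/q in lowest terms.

a_0 = 6: 6/1  (≤ bound)
a_1 = 12: 73/12  (≤ bound)
a_2 = 12: 882/145  (≤ bound)
a_3 = 12: 10657/1752  (≤ bound)
a_4 = 12: 128766/21169  (≤ bound)
a_5 = 12: 1555849/255780  (> 72686, stop)

128766/21169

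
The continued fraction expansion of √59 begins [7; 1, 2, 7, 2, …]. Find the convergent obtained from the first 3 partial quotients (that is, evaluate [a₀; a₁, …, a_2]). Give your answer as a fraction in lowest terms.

23/3

Work from the innermost term outward:
Start with 2.
1 + 1/(2/1) = 1 + 1/2 = 3/2
7 + 1/(3/2) = 7 + 2/3 = 23/3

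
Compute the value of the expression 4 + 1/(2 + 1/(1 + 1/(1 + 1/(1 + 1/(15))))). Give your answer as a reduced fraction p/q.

Collapse the nested fraction from the inside out:
Start with 15.
1 + 1/(15/1) = 1 + 1/15 = 16/15
1 + 1/(16/15) = 1 + 15/16 = 31/16
1 + 1/(31/16) = 1 + 16/31 = 47/31
2 + 1/(47/31) = 2 + 31/47 = 125/47
4 + 1/(125/47) = 4 + 47/125 = 547/125

547/125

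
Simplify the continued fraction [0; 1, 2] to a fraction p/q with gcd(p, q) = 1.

2/3

Collapse the nested fraction from the inside out:
Start with 2.
1 + 1/(2/1) = 1 + 1/2 = 3/2
0 + 1/(3/2) = 0 + 2/3 = 2/3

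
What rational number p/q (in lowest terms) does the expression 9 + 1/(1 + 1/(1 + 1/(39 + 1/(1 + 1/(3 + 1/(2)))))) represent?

6892/725

Start with 2.
3 + 1/(2/1) = 3 + 1/2 = 7/2
1 + 1/(7/2) = 1 + 2/7 = 9/7
39 + 1/(9/7) = 39 + 7/9 = 358/9
1 + 1/(358/9) = 1 + 9/358 = 367/358
1 + 1/(367/358) = 1 + 358/367 = 725/367
9 + 1/(725/367) = 9 + 367/725 = 6892/725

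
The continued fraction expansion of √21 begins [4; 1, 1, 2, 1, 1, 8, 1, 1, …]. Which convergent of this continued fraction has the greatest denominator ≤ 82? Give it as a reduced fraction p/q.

55/12

a_0 = 4: 4/1  (≤ bound)
a_1 = 1: 5/1  (≤ bound)
a_2 = 1: 9/2  (≤ bound)
a_3 = 2: 23/5  (≤ bound)
a_4 = 1: 32/7  (≤ bound)
a_5 = 1: 55/12  (≤ bound)
a_6 = 8: 472/103  (> 82, stop)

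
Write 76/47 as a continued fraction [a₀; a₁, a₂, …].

[1; 1, 1, 1, 1, 1, 1, 3]

⌊76/47⌋ = 1, remainder 29
⌊47/29⌋ = 1, remainder 18
⌊29/18⌋ = 1, remainder 11
⌊18/11⌋ = 1, remainder 7
⌊11/7⌋ = 1, remainder 4
⌊7/4⌋ = 1, remainder 3
⌊4/3⌋ = 1, remainder 1
⌊3/1⌋ = 3, remainder 0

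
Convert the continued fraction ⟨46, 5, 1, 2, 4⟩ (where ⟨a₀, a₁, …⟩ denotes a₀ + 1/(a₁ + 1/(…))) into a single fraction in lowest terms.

3417/74

a_0 = 46: 46/1
a_1 = 5: 231/5
a_2 = 1: 277/6
a_3 = 2: 785/17
a_4 = 4: 3417/74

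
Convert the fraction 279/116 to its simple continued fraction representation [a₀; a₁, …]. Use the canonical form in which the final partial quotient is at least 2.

279 ÷ 116 → quotient 2, remainder 47
116 ÷ 47 → quotient 2, remainder 22
47 ÷ 22 → quotient 2, remainder 3
22 ÷ 3 → quotient 7, remainder 1
3 ÷ 1 → quotient 3, remainder 0

[2; 2, 2, 7, 3]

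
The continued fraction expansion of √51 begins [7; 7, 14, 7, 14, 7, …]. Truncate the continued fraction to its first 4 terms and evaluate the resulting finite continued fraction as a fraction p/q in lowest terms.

4999/700

Start with 7.
14 + 1/(7/1) = 14 + 1/7 = 99/7
7 + 1/(99/7) = 7 + 7/99 = 700/99
7 + 1/(700/99) = 7 + 99/700 = 4999/700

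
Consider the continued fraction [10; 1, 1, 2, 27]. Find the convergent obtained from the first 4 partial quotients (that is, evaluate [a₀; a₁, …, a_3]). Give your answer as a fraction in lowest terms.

Build up convergents one term at a time:
a_0 = 10: 10/1
a_1 = 1: 11/1
a_2 = 1: 21/2
a_3 = 2: 53/5

53/5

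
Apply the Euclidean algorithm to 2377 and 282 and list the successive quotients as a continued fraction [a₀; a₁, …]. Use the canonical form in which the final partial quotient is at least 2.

[8; 2, 3, 40]

⌊2377/282⌋ = 8, remainder 121
⌊282/121⌋ = 2, remainder 40
⌊121/40⌋ = 3, remainder 1
⌊40/1⌋ = 40, remainder 0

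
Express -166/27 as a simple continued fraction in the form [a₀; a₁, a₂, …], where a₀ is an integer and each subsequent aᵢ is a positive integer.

[-7; 1, 5, 1, 3]

Repeatedly divide and take the remainder:
⌊-166/27⌋ = -7, remainder 23
⌊27/23⌋ = 1, remainder 4
⌊23/4⌋ = 5, remainder 3
⌊4/3⌋ = 1, remainder 1
⌊3/1⌋ = 3, remainder 0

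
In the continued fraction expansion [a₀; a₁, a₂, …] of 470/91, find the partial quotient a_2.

470 ÷ 91 → quotient 5, remainder 15
91 ÷ 15 → quotient 6, remainder 1
15 ÷ 1 → quotient 15, remainder 0

15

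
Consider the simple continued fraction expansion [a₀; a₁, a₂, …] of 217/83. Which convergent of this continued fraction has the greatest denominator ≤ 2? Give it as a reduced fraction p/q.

List convergents until the denominator exceeds the bound:
a_0 = 2: 2/1  (≤ bound)
a_1 = 1: 3/1  (≤ bound)
a_2 = 1: 5/2  (≤ bound)
a_3 = 1: 8/3  (> 2, stop)

5/2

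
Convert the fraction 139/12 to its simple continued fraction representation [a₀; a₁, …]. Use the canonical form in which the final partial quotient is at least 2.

[11; 1, 1, 2, 2]

⌊139/12⌋ = 11, remainder 7
⌊12/7⌋ = 1, remainder 5
⌊7/5⌋ = 1, remainder 2
⌊5/2⌋ = 2, remainder 1
⌊2/1⌋ = 2, remainder 0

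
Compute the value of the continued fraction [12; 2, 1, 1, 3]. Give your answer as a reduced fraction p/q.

Work from the innermost term outward:
Start with 3.
1 + 1/(3/1) = 1 + 1/3 = 4/3
1 + 1/(4/3) = 1 + 3/4 = 7/4
2 + 1/(7/4) = 2 + 4/7 = 18/7
12 + 1/(18/7) = 12 + 7/18 = 223/18

223/18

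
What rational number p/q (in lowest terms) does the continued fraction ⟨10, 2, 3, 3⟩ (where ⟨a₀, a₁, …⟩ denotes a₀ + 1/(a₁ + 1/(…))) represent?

a_0 = 10: 10/1
a_1 = 2: 21/2
a_2 = 3: 73/7
a_3 = 3: 240/23

240/23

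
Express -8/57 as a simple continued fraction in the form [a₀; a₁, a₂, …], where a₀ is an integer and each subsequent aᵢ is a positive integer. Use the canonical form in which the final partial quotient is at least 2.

[-1; 1, 6, 8]

-8 ÷ 57 → quotient -1, remainder 49
57 ÷ 49 → quotient 1, remainder 8
49 ÷ 8 → quotient 6, remainder 1
8 ÷ 1 → quotient 8, remainder 0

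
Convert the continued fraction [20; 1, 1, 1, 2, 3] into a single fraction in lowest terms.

557/27

Use the convergent recurrence hₖ = aₖ·hₖ₋₁ + hₖ₋₂ (and likewise for the denominators kₖ):
a_0 = 20: 20/1
a_1 = 1: 21/1
a_2 = 1: 41/2
a_3 = 1: 62/3
a_4 = 2: 165/8
a_5 = 3: 557/27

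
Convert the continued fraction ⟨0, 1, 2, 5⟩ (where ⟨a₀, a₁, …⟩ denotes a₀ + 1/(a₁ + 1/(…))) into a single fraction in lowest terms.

Start with 5.
2 + 1/(5/1) = 2 + 1/5 = 11/5
1 + 1/(11/5) = 1 + 5/11 = 16/11
0 + 1/(16/11) = 0 + 11/16 = 11/16

11/16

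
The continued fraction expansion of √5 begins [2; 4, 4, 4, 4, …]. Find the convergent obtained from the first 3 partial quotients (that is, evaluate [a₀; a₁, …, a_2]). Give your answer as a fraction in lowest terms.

38/17

a_0 = 2: 2/1
a_1 = 4: 9/4
a_2 = 4: 38/17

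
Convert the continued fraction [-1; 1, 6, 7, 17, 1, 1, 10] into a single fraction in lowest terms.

-2597/18547

a_0 = -1: -1/1
a_1 = 1: 0/1
a_2 = 6: -1/7
a_3 = 7: -7/50
a_4 = 17: -120/857
a_5 = 1: -127/907
a_6 = 1: -247/1764
a_7 = 10: -2597/18547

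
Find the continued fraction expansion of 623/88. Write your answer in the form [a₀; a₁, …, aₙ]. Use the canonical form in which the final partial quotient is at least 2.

623 = 7·88 + 7, so a_0 = 7
88 = 12·7 + 4, so a_1 = 12
7 = 1·4 + 3, so a_2 = 1
4 = 1·3 + 1, so a_3 = 1
3 = 3·1 + 0, so a_4 = 3

[7; 12, 1, 1, 3]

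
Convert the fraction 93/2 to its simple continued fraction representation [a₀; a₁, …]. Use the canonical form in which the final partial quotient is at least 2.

⌊93/2⌋ = 46, remainder 1
⌊2/1⌋ = 2, remainder 0

[46; 2]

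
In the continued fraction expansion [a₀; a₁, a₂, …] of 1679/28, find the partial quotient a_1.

1679 = 59·28 + 27, so a_0 = 59
28 = 1·27 + 1, so a_1 = 1

1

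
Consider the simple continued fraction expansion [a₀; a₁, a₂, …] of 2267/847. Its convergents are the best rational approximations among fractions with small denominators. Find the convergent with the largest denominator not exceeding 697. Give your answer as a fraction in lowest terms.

List convergents until the denominator exceeds the bound:
a_0 = 2: 2/1  (≤ bound)
a_1 = 1: 3/1  (≤ bound)
a_2 = 2: 8/3  (≤ bound)
a_3 = 10: 83/31  (≤ bound)
a_4 = 1: 91/34  (≤ bound)
a_5 = 24: 2267/847  (> 697, stop)

91/34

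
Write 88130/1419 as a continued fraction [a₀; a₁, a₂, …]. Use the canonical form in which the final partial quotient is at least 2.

88130 = 62·1419 + 152, so a_0 = 62
1419 = 9·152 + 51, so a_1 = 9
152 = 2·51 + 50, so a_2 = 2
51 = 1·50 + 1, so a_3 = 1
50 = 50·1 + 0, so a_4 = 50

[62; 9, 2, 1, 50]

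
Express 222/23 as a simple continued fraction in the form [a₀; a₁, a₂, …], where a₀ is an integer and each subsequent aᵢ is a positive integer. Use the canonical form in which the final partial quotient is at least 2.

Run the Euclidean algorithm, recording each quotient:
⌊222/23⌋ = 9, remainder 15
⌊23/15⌋ = 1, remainder 8
⌊15/8⌋ = 1, remainder 7
⌊8/7⌋ = 1, remainder 1
⌊7/1⌋ = 7, remainder 0

[9; 1, 1, 1, 7]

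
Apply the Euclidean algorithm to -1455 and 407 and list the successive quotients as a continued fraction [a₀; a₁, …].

[-4; 2, 2, 1, 5, 10]

⌊-1455/407⌋ = -4, remainder 173
⌊407/173⌋ = 2, remainder 61
⌊173/61⌋ = 2, remainder 51
⌊61/51⌋ = 1, remainder 10
⌊51/10⌋ = 5, remainder 1
⌊10/1⌋ = 10, remainder 0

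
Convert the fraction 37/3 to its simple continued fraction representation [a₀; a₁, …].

[12; 3]

37 ÷ 3 → quotient 12, remainder 1
3 ÷ 1 → quotient 3, remainder 0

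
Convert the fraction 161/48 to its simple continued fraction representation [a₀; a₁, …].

[3; 2, 1, 4, 1, 2]

⌊161/48⌋ = 3, remainder 17
⌊48/17⌋ = 2, remainder 14
⌊17/14⌋ = 1, remainder 3
⌊14/3⌋ = 4, remainder 2
⌊3/2⌋ = 1, remainder 1
⌊2/1⌋ = 2, remainder 0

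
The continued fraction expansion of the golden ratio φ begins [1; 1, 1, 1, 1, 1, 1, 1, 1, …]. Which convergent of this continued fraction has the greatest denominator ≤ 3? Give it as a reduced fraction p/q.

5/3

a_0 = 1: 1/1  (≤ bound)
a_1 = 1: 2/1  (≤ bound)
a_2 = 1: 3/2  (≤ bound)
a_3 = 1: 5/3  (≤ bound)
a_4 = 1: 8/5  (> 3, stop)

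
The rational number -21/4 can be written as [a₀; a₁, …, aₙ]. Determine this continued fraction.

[-6; 1, 3]

-21 ÷ 4 → quotient -6, remainder 3
4 ÷ 3 → quotient 1, remainder 1
3 ÷ 1 → quotient 3, remainder 0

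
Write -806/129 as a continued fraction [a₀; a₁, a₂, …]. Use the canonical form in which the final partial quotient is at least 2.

Repeatedly divide and take the remainder:
-806 ÷ 129 → quotient -7, remainder 97
129 ÷ 97 → quotient 1, remainder 32
97 ÷ 32 → quotient 3, remainder 1
32 ÷ 1 → quotient 32, remainder 0

[-7; 1, 3, 32]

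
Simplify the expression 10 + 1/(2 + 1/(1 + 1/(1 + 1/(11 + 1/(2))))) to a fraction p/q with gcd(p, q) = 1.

Collapse the nested fraction from the inside out:
Start with 2.
11 + 1/(2/1) = 11 + 1/2 = 23/2
1 + 1/(23/2) = 1 + 2/23 = 25/23
1 + 1/(25/23) = 1 + 23/25 = 48/25
2 + 1/(48/25) = 2 + 25/48 = 121/48
10 + 1/(121/48) = 10 + 48/121 = 1258/121

1258/121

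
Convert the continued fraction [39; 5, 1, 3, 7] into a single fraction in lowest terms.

6542/167

Work from the innermost term outward:
Start with 7.
3 + 1/(7/1) = 3 + 1/7 = 22/7
1 + 1/(22/7) = 1 + 7/22 = 29/22
5 + 1/(29/22) = 5 + 22/29 = 167/29
39 + 1/(167/29) = 39 + 29/167 = 6542/167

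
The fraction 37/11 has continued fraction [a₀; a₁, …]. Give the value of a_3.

3

Run the Euclidean algorithm, recording each quotient:
⌊37/11⌋ = 3, remainder 4
⌊11/4⌋ = 2, remainder 3
⌊4/3⌋ = 1, remainder 1
⌊3/1⌋ = 3, remainder 0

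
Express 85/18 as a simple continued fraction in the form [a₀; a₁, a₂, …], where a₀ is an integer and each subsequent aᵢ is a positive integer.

85 = 4·18 + 13, so a_0 = 4
18 = 1·13 + 5, so a_1 = 1
13 = 2·5 + 3, so a_2 = 2
5 = 1·3 + 2, so a_3 = 1
3 = 1·2 + 1, so a_4 = 1
2 = 2·1 + 0, so a_5 = 2

[4; 1, 2, 1, 1, 2]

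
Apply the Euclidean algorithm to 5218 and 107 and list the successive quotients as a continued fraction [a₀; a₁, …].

5218 = 48·107 + 82, so a_0 = 48
107 = 1·82 + 25, so a_1 = 1
82 = 3·25 + 7, so a_2 = 3
25 = 3·7 + 4, so a_3 = 3
7 = 1·4 + 3, so a_4 = 1
4 = 1·3 + 1, so a_5 = 1
3 = 3·1 + 0, so a_6 = 3

[48; 1, 3, 3, 1, 1, 3]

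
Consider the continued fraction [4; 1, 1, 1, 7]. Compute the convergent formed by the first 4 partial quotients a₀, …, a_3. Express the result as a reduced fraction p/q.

14/3

Compute successive convergents:
a_0 = 4: 4/1
a_1 = 1: 5/1
a_2 = 1: 9/2
a_3 = 1: 14/3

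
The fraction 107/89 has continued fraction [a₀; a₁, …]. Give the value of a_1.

Apply division with remainder until the remainder is 0:
107 ÷ 89 → quotient 1, remainder 18
89 ÷ 18 → quotient 4, remainder 17

4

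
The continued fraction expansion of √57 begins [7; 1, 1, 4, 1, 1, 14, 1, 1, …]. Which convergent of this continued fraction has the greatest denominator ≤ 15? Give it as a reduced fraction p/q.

a_0 = 7: 7/1  (≤ bound)
a_1 = 1: 8/1  (≤ bound)
a_2 = 1: 15/2  (≤ bound)
a_3 = 4: 68/9  (≤ bound)
a_4 = 1: 83/11  (≤ bound)
a_5 = 1: 151/20  (> 15, stop)

83/11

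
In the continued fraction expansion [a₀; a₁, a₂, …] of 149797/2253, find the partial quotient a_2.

19

149797 ÷ 2253 → quotient 66, remainder 1099
2253 ÷ 1099 → quotient 2, remainder 55
1099 ÷ 55 → quotient 19, remainder 54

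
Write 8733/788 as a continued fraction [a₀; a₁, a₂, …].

[11; 12, 8, 8]

8733 = 11·788 + 65, so a_0 = 11
788 = 12·65 + 8, so a_1 = 12
65 = 8·8 + 1, so a_2 = 8
8 = 8·1 + 0, so a_3 = 8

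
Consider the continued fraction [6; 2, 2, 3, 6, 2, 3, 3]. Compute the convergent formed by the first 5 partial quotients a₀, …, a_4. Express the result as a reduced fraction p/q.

Collapse the nested fraction from the inside out:
Start with 6.
3 + 1/(6/1) = 3 + 1/6 = 19/6
2 + 1/(19/6) = 2 + 6/19 = 44/19
2 + 1/(44/19) = 2 + 19/44 = 107/44
6 + 1/(107/44) = 6 + 44/107 = 686/107

686/107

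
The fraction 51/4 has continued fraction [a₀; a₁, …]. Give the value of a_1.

Run the Euclidean algorithm, recording each quotient:
⌊51/4⌋ = 12, remainder 3
⌊4/3⌋ = 1, remainder 1

1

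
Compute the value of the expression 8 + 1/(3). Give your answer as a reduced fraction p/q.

Start with 3.
8 + 1/(3/1) = 8 + 1/3 = 25/3

25/3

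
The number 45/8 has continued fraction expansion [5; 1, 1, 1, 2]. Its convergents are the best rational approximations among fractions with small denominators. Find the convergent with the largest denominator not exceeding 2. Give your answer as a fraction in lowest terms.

List convergents until the denominator exceeds the bound:
a_0 = 5: 5/1  (≤ bound)
a_1 = 1: 6/1  (≤ bound)
a_2 = 1: 11/2  (≤ bound)
a_3 = 1: 17/3  (> 2, stop)

11/2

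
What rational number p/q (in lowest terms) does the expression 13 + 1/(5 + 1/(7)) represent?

475/36

a_0 = 13: 13/1
a_1 = 5: 66/5
a_2 = 7: 475/36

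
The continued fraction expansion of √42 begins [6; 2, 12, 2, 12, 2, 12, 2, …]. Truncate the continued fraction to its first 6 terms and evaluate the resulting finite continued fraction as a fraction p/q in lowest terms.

8749/1350

Compute successive convergents:
a_0 = 6: 6/1
a_1 = 2: 13/2
a_2 = 12: 162/25
a_3 = 2: 337/52
a_4 = 12: 4206/649
a_5 = 2: 8749/1350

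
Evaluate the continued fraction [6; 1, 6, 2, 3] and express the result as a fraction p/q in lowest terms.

Build up convergents one term at a time:
a_0 = 6: 6/1
a_1 = 1: 7/1
a_2 = 6: 48/7
a_3 = 2: 103/15
a_4 = 3: 357/52

357/52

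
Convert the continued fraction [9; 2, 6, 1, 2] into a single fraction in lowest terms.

407/43

a_0 = 9: 9/1
a_1 = 2: 19/2
a_2 = 6: 123/13
a_3 = 1: 142/15
a_4 = 2: 407/43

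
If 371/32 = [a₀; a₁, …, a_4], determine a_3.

2

⌊371/32⌋ = 11, remainder 19
⌊32/19⌋ = 1, remainder 13
⌊19/13⌋ = 1, remainder 6
⌊13/6⌋ = 2, remainder 1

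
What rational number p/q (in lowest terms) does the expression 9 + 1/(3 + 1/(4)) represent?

a_0 = 9: 9/1
a_1 = 3: 28/3
a_2 = 4: 121/13

121/13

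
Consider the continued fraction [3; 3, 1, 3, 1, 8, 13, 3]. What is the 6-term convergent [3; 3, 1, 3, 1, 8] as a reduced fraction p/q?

a_0 = 3: 3/1
a_1 = 3: 10/3
a_2 = 1: 13/4
a_3 = 3: 49/15
a_4 = 1: 62/19
a_5 = 8: 545/167

545/167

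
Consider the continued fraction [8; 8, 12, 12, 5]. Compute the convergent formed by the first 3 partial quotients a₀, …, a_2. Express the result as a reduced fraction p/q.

Start with 12.
8 + 1/(12/1) = 8 + 1/12 = 97/12
8 + 1/(97/12) = 8 + 12/97 = 788/97

788/97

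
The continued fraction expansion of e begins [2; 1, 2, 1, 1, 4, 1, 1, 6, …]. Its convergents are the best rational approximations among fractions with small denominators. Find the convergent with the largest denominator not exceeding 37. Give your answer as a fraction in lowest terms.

87/32

a_0 = 2: 2/1  (≤ bound)
a_1 = 1: 3/1  (≤ bound)
a_2 = 2: 8/3  (≤ bound)
a_3 = 1: 11/4  (≤ bound)
a_4 = 1: 19/7  (≤ bound)
a_5 = 4: 87/32  (≤ bound)
a_6 = 1: 106/39  (> 37, stop)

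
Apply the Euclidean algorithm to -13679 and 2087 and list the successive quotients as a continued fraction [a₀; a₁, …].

[-7; 2, 4, 10, 3, 7]

-13679 = -7·2087 + 930, so a_0 = -7
2087 = 2·930 + 227, so a_1 = 2
930 = 4·227 + 22, so a_2 = 4
227 = 10·22 + 7, so a_3 = 10
22 = 3·7 + 1, so a_4 = 3
7 = 7·1 + 0, so a_5 = 7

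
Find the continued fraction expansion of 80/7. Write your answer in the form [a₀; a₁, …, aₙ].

⌊80/7⌋ = 11, remainder 3
⌊7/3⌋ = 2, remainder 1
⌊3/1⌋ = 3, remainder 0

[11; 2, 3]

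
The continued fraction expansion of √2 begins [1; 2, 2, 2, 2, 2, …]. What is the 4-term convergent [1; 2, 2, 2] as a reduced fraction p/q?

Collapse the nested fraction from the inside out:
Start with 2.
2 + 1/(2/1) = 2 + 1/2 = 5/2
2 + 1/(5/2) = 2 + 2/5 = 12/5
1 + 1/(12/5) = 1 + 5/12 = 17/12

17/12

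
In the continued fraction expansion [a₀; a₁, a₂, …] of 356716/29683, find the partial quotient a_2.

12

Run the Euclidean algorithm, recording each quotient:
356716 = 12·29683 + 520, so a_0 = 12
29683 = 57·520 + 43, so a_1 = 57
520 = 12·43 + 4, so a_2 = 12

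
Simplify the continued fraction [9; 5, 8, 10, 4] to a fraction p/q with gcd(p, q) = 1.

15641/1701

Start with 4.
10 + 1/(4/1) = 10 + 1/4 = 41/4
8 + 1/(41/4) = 8 + 4/41 = 332/41
5 + 1/(332/41) = 5 + 41/332 = 1701/332
9 + 1/(1701/332) = 9 + 332/1701 = 15641/1701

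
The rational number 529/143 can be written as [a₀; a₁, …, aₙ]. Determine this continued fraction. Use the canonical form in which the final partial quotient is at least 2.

[3; 1, 2, 3, 14]

Repeatedly divide and take the remainder:
⌊529/143⌋ = 3, remainder 100
⌊143/100⌋ = 1, remainder 43
⌊100/43⌋ = 2, remainder 14
⌊43/14⌋ = 3, remainder 1
⌊14/1⌋ = 14, remainder 0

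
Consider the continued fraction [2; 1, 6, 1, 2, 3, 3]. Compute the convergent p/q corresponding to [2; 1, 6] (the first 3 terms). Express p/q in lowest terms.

20/7

Start with 6.
1 + 1/(6/1) = 1 + 1/6 = 7/6
2 + 1/(7/6) = 2 + 6/7 = 20/7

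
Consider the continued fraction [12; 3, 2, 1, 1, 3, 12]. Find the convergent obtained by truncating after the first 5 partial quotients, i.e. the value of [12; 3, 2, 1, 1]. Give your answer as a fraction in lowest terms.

Starting at the tail and folding back:
Start with 1.
1 + 1/(1/1) = 1 + 1/1 = 2/1
2 + 1/(2/1) = 2 + 1/2 = 5/2
3 + 1/(5/2) = 3 + 2/5 = 17/5
12 + 1/(17/5) = 12 + 5/17 = 209/17

209/17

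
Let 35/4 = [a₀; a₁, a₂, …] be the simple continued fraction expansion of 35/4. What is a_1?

Repeatedly divide and take the remainder:
35 = 8·4 + 3, so a_0 = 8
4 = 1·3 + 1, so a_1 = 1

1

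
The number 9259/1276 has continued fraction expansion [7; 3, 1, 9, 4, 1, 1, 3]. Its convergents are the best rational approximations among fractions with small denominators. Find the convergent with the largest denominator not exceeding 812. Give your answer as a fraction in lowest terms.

2605/359

a_0 = 7: 7/1  (≤ bound)
a_1 = 3: 22/3  (≤ bound)
a_2 = 1: 29/4  (≤ bound)
a_3 = 9: 283/39  (≤ bound)
a_4 = 4: 1161/160  (≤ bound)
a_5 = 1: 1444/199  (≤ bound)
a_6 = 1: 2605/359  (≤ bound)
a_7 = 3: 9259/1276  (> 812, stop)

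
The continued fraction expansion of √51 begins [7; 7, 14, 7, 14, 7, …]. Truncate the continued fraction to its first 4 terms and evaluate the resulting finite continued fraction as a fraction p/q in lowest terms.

Use the convergent recurrence hₖ = aₖ·hₖ₋₁ + hₖ₋₂ (and likewise for the denominators kₖ):
a_0 = 7: 7/1
a_1 = 7: 50/7
a_2 = 14: 707/99
a_3 = 7: 4999/700

4999/700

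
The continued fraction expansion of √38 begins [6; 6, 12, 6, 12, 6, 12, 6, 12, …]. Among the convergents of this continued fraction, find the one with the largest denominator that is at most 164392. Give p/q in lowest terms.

202501/32850

a_0 = 6: 6/1  (≤ bound)
a_1 = 6: 37/6  (≤ bound)
a_2 = 12: 450/73  (≤ bound)
a_3 = 6: 2737/444  (≤ bound)
a_4 = 12: 33294/5401  (≤ bound)
a_5 = 6: 202501/32850  (≤ bound)
a_6 = 12: 2463306/399601  (> 164392, stop)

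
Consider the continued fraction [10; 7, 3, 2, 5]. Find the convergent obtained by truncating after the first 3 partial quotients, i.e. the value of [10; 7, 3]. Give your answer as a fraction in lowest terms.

Starting at the tail and folding back:
Start with 3.
7 + 1/(3/1) = 7 + 1/3 = 22/3
10 + 1/(22/3) = 10 + 3/22 = 223/22

223/22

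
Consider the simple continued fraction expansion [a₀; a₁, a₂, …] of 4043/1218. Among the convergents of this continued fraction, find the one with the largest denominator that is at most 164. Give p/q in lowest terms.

239/72

a_0 = 3: 3/1  (≤ bound)
a_1 = 3: 10/3  (≤ bound)
a_2 = 7: 73/22  (≤ bound)
a_3 = 1: 83/25  (≤ bound)
a_4 = 1: 156/47  (≤ bound)
a_5 = 1: 239/72  (≤ bound)
a_6 = 2: 634/191  (> 164, stop)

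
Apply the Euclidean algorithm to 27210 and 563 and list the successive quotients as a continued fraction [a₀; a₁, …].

27210 ÷ 563 → quotient 48, remainder 186
563 ÷ 186 → quotient 3, remainder 5
186 ÷ 5 → quotient 37, remainder 1
5 ÷ 1 → quotient 5, remainder 0

[48; 3, 37, 5]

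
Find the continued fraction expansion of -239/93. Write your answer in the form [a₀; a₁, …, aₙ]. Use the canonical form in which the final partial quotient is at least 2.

[-3; 2, 3, 13]

Run the Euclidean algorithm, recording each quotient:
-239 ÷ 93 → quotient -3, remainder 40
93 ÷ 40 → quotient 2, remainder 13
40 ÷ 13 → quotient 3, remainder 1
13 ÷ 1 → quotient 13, remainder 0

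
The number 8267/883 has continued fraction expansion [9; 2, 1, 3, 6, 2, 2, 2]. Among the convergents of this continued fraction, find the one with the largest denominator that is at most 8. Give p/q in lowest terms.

28/3

List convergents until the denominator exceeds the bound:
a_0 = 9: 9/1  (≤ bound)
a_1 = 2: 19/2  (≤ bound)
a_2 = 1: 28/3  (≤ bound)
a_3 = 3: 103/11  (> 8, stop)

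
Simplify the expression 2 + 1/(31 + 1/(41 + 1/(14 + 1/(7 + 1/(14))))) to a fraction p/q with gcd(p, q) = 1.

3625237/1783869

a_0 = 2: 2/1
a_1 = 31: 63/31
a_2 = 41: 2585/1272
a_3 = 14: 36253/17839
a_4 = 7: 256356/126145
a_5 = 14: 3625237/1783869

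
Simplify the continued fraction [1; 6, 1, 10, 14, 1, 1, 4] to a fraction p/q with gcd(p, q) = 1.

11469/10019

Start with 4.
1 + 1/(4/1) = 1 + 1/4 = 5/4
1 + 1/(5/4) = 1 + 4/5 = 9/5
14 + 1/(9/5) = 14 + 5/9 = 131/9
10 + 1/(131/9) = 10 + 9/131 = 1319/131
1 + 1/(1319/131) = 1 + 131/1319 = 1450/1319
6 + 1/(1450/1319) = 6 + 1319/1450 = 10019/1450
1 + 1/(10019/1450) = 1 + 1450/10019 = 11469/10019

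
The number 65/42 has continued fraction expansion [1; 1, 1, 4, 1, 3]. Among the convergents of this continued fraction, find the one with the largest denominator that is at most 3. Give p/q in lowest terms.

3/2

a_0 = 1: 1/1  (≤ bound)
a_1 = 1: 2/1  (≤ bound)
a_2 = 1: 3/2  (≤ bound)
a_3 = 4: 14/9  (> 3, stop)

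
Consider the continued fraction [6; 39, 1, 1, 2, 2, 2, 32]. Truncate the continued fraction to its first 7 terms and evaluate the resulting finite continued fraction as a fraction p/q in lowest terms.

Start with 2.
2 + 1/(2/1) = 2 + 1/2 = 5/2
2 + 1/(5/2) = 2 + 2/5 = 12/5
1 + 1/(12/5) = 1 + 5/12 = 17/12
1 + 1/(17/12) = 1 + 12/17 = 29/17
39 + 1/(29/17) = 39 + 17/29 = 1148/29
6 + 1/(1148/29) = 6 + 29/1148 = 6917/1148

6917/1148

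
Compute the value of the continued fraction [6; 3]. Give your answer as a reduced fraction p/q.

19/3

Build up convergents one term at a time:
a_0 = 6: 6/1
a_1 = 3: 19/3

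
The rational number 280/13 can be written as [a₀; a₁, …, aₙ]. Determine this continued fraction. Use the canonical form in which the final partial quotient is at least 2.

280 ÷ 13 → quotient 21, remainder 7
13 ÷ 7 → quotient 1, remainder 6
7 ÷ 6 → quotient 1, remainder 1
6 ÷ 1 → quotient 6, remainder 0

[21; 1, 1, 6]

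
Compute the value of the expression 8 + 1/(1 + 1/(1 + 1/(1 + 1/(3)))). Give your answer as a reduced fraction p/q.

Start with 3.
1 + 1/(3/1) = 1 + 1/3 = 4/3
1 + 1/(4/3) = 1 + 3/4 = 7/4
1 + 1/(7/4) = 1 + 4/7 = 11/7
8 + 1/(11/7) = 8 + 7/11 = 95/11

95/11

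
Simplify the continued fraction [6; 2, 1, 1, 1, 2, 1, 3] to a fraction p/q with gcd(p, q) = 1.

a_0 = 6: 6/1
a_1 = 2: 13/2
a_2 = 1: 19/3
a_3 = 1: 32/5
a_4 = 1: 51/8
a_5 = 2: 134/21
a_6 = 1: 185/29
a_7 = 3: 689/108

689/108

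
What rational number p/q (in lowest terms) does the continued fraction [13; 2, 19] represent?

Starting at the tail and folding back:
Start with 19.
2 + 1/(19/1) = 2 + 1/19 = 39/19
13 + 1/(39/19) = 13 + 19/39 = 526/39

526/39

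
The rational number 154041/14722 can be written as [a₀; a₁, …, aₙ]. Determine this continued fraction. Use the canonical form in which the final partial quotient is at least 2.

⌊154041/14722⌋ = 10, remainder 6821
⌊14722/6821⌋ = 2, remainder 1080
⌊6821/1080⌋ = 6, remainder 341
⌊1080/341⌋ = 3, remainder 57
⌊341/57⌋ = 5, remainder 56
⌊57/56⌋ = 1, remainder 1
⌊56/1⌋ = 56, remainder 0

[10; 2, 6, 3, 5, 1, 56]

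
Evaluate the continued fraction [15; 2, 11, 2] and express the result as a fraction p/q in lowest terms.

a_0 = 15: 15/1
a_1 = 2: 31/2
a_2 = 11: 356/23
a_3 = 2: 743/48

743/48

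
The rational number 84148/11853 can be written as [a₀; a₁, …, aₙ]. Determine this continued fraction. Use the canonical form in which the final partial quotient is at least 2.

Run the Euclidean algorithm, recording each quotient:
⌊84148/11853⌋ = 7, remainder 1177
⌊11853/1177⌋ = 10, remainder 83
⌊1177/83⌋ = 14, remainder 15
⌊83/15⌋ = 5, remainder 8
⌊15/8⌋ = 1, remainder 7
⌊8/7⌋ = 1, remainder 1
⌊7/1⌋ = 7, remainder 0

[7; 10, 14, 5, 1, 1, 7]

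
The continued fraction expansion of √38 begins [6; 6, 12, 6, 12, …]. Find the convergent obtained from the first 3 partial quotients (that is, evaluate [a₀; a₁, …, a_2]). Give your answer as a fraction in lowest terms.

Compute successive convergents:
a_0 = 6: 6/1
a_1 = 6: 37/6
a_2 = 12: 450/73

450/73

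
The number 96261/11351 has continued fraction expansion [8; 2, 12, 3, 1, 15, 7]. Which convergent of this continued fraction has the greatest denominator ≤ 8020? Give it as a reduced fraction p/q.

13628/1607

a_0 = 8: 8/1  (≤ bound)
a_1 = 2: 17/2  (≤ bound)
a_2 = 12: 212/25  (≤ bound)
a_3 = 3: 653/77  (≤ bound)
a_4 = 1: 865/102  (≤ bound)
a_5 = 15: 13628/1607  (≤ bound)
a_6 = 7: 96261/11351  (> 8020, stop)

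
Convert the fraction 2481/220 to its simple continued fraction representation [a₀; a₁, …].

[11; 3, 1, 1, 1, 1, 5, 2]

Run the Euclidean algorithm, recording each quotient:
2481 ÷ 220 → quotient 11, remainder 61
220 ÷ 61 → quotient 3, remainder 37
61 ÷ 37 → quotient 1, remainder 24
37 ÷ 24 → quotient 1, remainder 13
24 ÷ 13 → quotient 1, remainder 11
13 ÷ 11 → quotient 1, remainder 2
11 ÷ 2 → quotient 5, remainder 1
2 ÷ 1 → quotient 2, remainder 0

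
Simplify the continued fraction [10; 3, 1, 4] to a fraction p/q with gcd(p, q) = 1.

195/19

Build up convergents one term at a time:
a_0 = 10: 10/1
a_1 = 3: 31/3
a_2 = 1: 41/4
a_3 = 4: 195/19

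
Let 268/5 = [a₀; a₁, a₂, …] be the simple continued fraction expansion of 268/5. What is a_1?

⌊268/5⌋ = 53, remainder 3
⌊5/3⌋ = 1, remainder 2

1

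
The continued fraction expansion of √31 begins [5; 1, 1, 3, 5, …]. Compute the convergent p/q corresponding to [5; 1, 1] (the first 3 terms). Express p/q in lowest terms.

11/2

a_0 = 5: 5/1
a_1 = 1: 6/1
a_2 = 1: 11/2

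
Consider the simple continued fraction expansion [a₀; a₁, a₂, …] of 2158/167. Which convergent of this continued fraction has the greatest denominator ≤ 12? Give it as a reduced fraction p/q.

155/12

List convergents until the denominator exceeds the bound:
a_0 = 12: 12/1  (≤ bound)
a_1 = 1: 13/1  (≤ bound)
a_2 = 11: 155/12  (≤ bound)
a_3 = 1: 168/13  (> 12, stop)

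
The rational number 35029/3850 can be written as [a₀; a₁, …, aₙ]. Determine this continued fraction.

[9; 10, 6, 3, 6, 3]

35029 = 9·3850 + 379, so a_0 = 9
3850 = 10·379 + 60, so a_1 = 10
379 = 6·60 + 19, so a_2 = 6
60 = 3·19 + 3, so a_3 = 3
19 = 6·3 + 1, so a_4 = 6
3 = 3·1 + 0, so a_5 = 3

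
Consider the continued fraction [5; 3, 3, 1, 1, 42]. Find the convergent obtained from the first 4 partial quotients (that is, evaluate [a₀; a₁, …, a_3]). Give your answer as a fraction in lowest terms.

69/13

Compute successive convergents:
a_0 = 5: 5/1
a_1 = 3: 16/3
a_2 = 3: 53/10
a_3 = 1: 69/13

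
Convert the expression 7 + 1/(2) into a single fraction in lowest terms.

15/2

Starting at the tail and folding back:
Start with 2.
7 + 1/(2/1) = 7 + 1/2 = 15/2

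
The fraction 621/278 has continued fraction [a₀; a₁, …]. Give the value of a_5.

1

Run the Euclidean algorithm, recording each quotient:
621 = 2·278 + 65, so a_0 = 2
278 = 4·65 + 18, so a_1 = 4
65 = 3·18 + 11, so a_2 = 3
18 = 1·11 + 7, so a_3 = 1
11 = 1·7 + 4, so a_4 = 1
7 = 1·4 + 3, so a_5 = 1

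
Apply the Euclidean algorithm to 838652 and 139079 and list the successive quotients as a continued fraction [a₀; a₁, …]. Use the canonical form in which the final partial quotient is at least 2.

Repeatedly divide and take the remainder:
⌊838652/139079⌋ = 6, remainder 4178
⌊139079/4178⌋ = 33, remainder 1205
⌊4178/1205⌋ = 3, remainder 563
⌊1205/563⌋ = 2, remainder 79
⌊563/79⌋ = 7, remainder 10
⌊79/10⌋ = 7, remainder 9
⌊10/9⌋ = 1, remainder 1
⌊9/1⌋ = 9, remainder 0

[6; 33, 3, 2, 7, 7, 1, 9]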